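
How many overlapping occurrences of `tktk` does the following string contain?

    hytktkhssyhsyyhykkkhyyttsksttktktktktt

Sliding a length-4 window over the 38 characters (35 positions):
  position 3–6: tktk
  position 29–32: tktk
  position 31–34: tktk
  position 33–36: tktk

4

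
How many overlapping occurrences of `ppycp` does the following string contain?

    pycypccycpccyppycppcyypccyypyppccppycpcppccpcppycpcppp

Sliding a length-5 window over the 54 characters (50 positions):
  position 14–18: ppycp
  position 34–38: ppycp
  position 46–50: ppycp

3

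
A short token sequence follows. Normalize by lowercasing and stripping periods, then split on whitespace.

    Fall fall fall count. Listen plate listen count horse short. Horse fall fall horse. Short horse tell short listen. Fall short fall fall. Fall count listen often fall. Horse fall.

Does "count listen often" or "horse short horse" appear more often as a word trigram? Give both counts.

"count listen often": 1 occurrence
"horse short horse": 2 occurrences

"horse short horse" (2 vs 1)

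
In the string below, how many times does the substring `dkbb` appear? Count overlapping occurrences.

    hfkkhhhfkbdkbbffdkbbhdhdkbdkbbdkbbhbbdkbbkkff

5

Sliding a length-4 window over the 45 characters (42 positions):
  position 11–14: dkbb
  position 17–20: dkbb
  position 27–30: dkbb
  position 31–34: dkbb
  position 38–41: dkbb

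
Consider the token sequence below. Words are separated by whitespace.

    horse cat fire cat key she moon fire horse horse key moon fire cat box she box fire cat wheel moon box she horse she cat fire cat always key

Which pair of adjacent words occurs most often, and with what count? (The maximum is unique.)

Bigram frequencies (highest first):
  fire cat: 4
  cat fire: 2
  moon fire: 2
  box she: 2
  horse cat: 1
  cat key: 1
  … (17 more, each ≤ 1)

"fire cat", 4 times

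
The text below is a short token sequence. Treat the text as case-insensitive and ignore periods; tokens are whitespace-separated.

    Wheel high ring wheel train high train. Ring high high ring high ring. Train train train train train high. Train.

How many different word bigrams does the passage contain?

11

20 tokens → 19 bigram windows in total.
Repeated bigrams (each contributes count−1 duplicates):
  train train: 4
  high ring: 3
  high train: 2
  ring high: 2
  train high: 2
8 duplicate windows → 19 − 8 = 11 distinct.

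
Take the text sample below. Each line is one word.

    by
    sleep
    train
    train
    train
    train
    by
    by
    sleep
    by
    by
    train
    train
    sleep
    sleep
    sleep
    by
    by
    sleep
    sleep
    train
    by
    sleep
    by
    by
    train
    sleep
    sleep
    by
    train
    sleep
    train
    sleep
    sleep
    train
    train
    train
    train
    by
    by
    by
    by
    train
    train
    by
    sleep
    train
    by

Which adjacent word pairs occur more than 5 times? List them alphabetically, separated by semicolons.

Bigram counts meeting the condition (more than 5 times):
  by by: 7
  train train: 8

by by; train train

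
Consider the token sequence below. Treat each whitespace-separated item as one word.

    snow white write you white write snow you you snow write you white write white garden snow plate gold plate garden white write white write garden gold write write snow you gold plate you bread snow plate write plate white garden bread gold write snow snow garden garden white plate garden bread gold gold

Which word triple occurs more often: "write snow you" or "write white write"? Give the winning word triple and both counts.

"write snow you" (2 vs 1)

"write snow you": 2 occurrences
"write white write": 1 occurrence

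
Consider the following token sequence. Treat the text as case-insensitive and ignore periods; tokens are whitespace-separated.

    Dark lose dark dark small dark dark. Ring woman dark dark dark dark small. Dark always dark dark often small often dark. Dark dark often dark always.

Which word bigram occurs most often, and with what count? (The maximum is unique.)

Bigram frequencies (highest first):
  dark dark: 8
  dark small: 2
  small dark: 2
  dark always: 2
  dark often: 2
  often dark: 2
  … (8 more, each ≤ 1)

"dark dark", 8 times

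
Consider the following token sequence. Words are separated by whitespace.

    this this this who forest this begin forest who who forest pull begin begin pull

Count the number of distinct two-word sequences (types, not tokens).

15 tokens → 14 bigram windows in total.
Repeated bigrams (each contributes count−1 duplicates):
  this this: 2
  who forest: 2
2 duplicate windows → 14 − 2 = 12 distinct.

12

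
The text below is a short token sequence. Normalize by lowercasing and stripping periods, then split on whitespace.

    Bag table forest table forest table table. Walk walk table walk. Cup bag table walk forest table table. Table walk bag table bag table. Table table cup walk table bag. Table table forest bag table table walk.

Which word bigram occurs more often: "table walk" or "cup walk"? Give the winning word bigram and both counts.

"table walk" (5 vs 1)

"table walk": 5 occurrences
"cup walk": 1 occurrence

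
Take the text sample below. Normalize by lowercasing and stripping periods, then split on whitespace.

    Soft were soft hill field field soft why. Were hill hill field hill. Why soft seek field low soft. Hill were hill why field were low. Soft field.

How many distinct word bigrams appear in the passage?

22

28 tokens → 27 bigram windows in total.
Repeated bigrams (each contributes count−1 duplicates):
  hill field: 2
  hill why: 2
  low soft: 2
  soft hill: 2
  were hill: 2
5 duplicate windows → 27 − 5 = 22 distinct.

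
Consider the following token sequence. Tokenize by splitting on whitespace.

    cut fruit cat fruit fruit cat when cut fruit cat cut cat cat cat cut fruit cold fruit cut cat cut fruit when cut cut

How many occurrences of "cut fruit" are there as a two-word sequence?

4

Scanning the 24 overlapping bigram windows for "cut fruit":
  position 1–2: cut fruit
  position 8–9: cut fruit
  position 15–16: cut fruit
  position 21–22: cut fruit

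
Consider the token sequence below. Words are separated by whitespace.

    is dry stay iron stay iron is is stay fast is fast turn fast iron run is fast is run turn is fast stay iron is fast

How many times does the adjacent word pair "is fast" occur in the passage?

Scanning the 26 overlapping bigram windows for "is fast":
  position 11–12: is fast
  position 17–18: is fast
  position 22–23: is fast
  position 26–27: is fast

4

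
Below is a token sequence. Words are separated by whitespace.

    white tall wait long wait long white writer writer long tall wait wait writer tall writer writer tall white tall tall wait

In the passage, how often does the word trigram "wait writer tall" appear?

Scanning the 20 overlapping trigram windows for "wait writer tall":
  position 13–15: wait writer tall

1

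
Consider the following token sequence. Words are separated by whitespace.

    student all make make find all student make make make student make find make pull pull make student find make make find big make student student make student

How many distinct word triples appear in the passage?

25

28 tokens → 26 trigram windows in total.
Repeated trigrams (each contributes count−1 duplicates):
  make make find: 2
1 duplicate windows → 26 − 1 = 25 distinct.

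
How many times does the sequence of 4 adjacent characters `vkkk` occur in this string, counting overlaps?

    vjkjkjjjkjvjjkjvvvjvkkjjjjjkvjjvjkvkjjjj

0

Sliding a length-4 window over the 40 characters (37 positions):
  (no match at any position)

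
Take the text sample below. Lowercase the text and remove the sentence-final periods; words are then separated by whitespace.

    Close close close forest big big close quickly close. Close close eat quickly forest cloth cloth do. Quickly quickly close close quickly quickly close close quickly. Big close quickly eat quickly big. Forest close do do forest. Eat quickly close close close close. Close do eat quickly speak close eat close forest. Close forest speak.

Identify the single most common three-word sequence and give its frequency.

Trigram frequencies (highest first):
  close close close: 5
  quickly close close: 4
  big close quickly: 2
  quickly quickly close: 2
  close close quickly: 2
  close close forest: 1
  … (37 more, each ≤ 1)

"close close close", 5 times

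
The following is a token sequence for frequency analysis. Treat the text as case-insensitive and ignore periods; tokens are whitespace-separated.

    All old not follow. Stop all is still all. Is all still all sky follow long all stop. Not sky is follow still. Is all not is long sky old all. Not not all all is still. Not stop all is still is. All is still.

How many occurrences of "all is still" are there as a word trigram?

4

Scanning the 44 overlapping trigram windows for "all is still":
  position 6–8: all is still
  position 35–37: all is still
  position 40–42: all is still
  position 44–46: all is still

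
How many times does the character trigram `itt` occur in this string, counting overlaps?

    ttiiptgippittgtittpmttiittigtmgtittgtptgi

Sliding a length-3 window over the 41 characters (39 positions):
  position 11–13: itt
  position 16–18: itt
  position 24–26: itt
  position 33–35: itt

4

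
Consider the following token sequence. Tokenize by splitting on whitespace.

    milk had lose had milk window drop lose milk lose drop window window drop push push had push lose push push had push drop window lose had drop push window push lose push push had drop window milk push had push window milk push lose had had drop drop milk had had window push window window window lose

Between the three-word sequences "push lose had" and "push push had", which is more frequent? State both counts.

"push push had" (3 vs 1)

"push lose had": 1 occurrence
"push push had": 3 occurrences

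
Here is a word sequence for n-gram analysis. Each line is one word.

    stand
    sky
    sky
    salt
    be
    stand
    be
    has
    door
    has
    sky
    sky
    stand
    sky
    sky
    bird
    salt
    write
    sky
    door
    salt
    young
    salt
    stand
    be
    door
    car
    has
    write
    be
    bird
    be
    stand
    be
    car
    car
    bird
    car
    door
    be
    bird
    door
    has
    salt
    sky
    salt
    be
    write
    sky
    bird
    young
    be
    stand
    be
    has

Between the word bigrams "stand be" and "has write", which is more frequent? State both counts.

"stand be": 4 occurrences
"has write": 1 occurrence

"stand be" (4 vs 1)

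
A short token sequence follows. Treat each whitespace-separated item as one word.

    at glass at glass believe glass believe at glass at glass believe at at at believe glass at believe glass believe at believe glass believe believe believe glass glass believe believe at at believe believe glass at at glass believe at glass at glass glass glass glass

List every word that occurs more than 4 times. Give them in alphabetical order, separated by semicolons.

at; believe; glass

Unigram counts meeting the condition (more than 4 times):
  at: 15
  believe: 15
  glass: 17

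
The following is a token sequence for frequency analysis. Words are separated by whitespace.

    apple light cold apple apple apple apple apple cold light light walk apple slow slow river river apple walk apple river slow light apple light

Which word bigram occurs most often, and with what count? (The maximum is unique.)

Bigram frequencies (highest first):
  apple apple: 4
  apple light: 2
  walk apple: 2
  light cold: 1
  cold apple: 1
  apple cold: 1
  … (13 more, each ≤ 1)

"apple apple", 4 times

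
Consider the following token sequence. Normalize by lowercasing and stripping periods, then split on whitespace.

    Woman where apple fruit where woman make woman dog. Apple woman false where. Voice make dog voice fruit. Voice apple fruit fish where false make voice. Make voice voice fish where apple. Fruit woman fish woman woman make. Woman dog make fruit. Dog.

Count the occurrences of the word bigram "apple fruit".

Scanning the 42 overlapping bigram windows for "apple fruit":
  position 3–4: apple fruit
  position 20–21: apple fruit
  position 32–33: apple fruit

3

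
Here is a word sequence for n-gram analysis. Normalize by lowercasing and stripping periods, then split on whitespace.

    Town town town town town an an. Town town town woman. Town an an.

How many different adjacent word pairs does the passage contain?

14 tokens → 13 bigram windows in total.
Repeated bigrams (each contributes count−1 duplicates):
  town town: 6
  an an: 2
  town an: 2
7 duplicate windows → 13 − 7 = 6 distinct.

6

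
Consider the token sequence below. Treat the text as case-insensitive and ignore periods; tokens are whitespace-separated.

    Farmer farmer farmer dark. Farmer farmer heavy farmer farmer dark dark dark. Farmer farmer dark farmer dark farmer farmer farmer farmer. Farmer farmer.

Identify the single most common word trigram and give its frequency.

"farmer farmer farmer", 5 times

Trigram frequencies (highest first):
  farmer farmer farmer: 5
  farmer farmer dark: 3
  farmer dark farmer: 3
  dark farmer farmer: 3
  farmer farmer heavy: 1
  farmer heavy farmer: 1
  … (5 more, each ≤ 1)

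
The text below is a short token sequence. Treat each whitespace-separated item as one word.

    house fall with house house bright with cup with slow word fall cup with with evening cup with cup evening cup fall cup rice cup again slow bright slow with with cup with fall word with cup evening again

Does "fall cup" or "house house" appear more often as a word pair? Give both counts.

"fall cup": 2 occurrences
"house house": 1 occurrence

"fall cup" (2 vs 1)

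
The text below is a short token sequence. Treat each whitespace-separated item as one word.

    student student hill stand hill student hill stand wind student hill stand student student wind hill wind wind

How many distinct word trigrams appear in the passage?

14

18 tokens → 16 trigram windows in total.
Repeated trigrams (each contributes count−1 duplicates):
  student hill stand: 3
2 duplicate windows → 16 − 2 = 14 distinct.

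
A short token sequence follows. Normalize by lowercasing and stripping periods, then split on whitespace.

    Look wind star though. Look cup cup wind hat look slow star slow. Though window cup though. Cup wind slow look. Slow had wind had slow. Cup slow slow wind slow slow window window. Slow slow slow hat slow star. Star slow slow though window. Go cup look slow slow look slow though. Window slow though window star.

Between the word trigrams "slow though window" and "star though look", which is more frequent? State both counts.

"slow though window": 4 occurrences
"star though look": 1 occurrence

"slow though window" (4 vs 1)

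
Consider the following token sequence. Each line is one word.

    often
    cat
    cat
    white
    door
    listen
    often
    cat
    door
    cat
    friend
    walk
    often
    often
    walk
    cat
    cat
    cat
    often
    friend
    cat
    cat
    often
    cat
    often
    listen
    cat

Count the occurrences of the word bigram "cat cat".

Scanning the 26 overlapping bigram windows for "cat cat":
  position 2–3: cat cat
  position 16–17: cat cat
  position 17–18: cat cat
  position 21–22: cat cat

4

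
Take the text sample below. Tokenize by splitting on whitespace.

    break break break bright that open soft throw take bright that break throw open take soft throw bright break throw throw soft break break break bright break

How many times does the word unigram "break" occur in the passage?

9

Scanning the 27 tokens for "break":
  position 1: break
  position 2: break
  position 3: break
  position 12: break
  position 19: break
  position 23: break
  position 24: break
  position 25: break
  position 27: break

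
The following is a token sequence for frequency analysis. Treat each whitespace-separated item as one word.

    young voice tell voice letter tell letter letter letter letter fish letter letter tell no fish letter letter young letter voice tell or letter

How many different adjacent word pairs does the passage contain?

16

24 tokens → 23 bigram windows in total.
Repeated bigrams (each contributes count−1 duplicates):
  letter letter: 5
  fish letter: 2
  letter tell: 2
  voice tell: 2
7 duplicate windows → 23 − 7 = 16 distinct.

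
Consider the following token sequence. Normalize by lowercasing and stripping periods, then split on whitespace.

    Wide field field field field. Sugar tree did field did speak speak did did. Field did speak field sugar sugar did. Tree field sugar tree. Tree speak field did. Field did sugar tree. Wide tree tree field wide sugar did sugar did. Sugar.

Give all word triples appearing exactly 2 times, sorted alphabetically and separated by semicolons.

field did speak; field field field; field sugar tree; sugar did sugar

Trigram counts meeting the condition (exactly 2 times):
  field did speak: 2
  field field field: 2
  field sugar tree: 2
  sugar did sugar: 2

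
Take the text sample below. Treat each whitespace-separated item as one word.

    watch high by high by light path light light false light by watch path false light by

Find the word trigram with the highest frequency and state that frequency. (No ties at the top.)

Trigram frequencies (highest first):
  false light by: 2
  watch high by: 1
  high by high: 1
  by high by: 1
  high by light: 1
  by light path: 1
  … (8 more, each ≤ 1)

"false light by", 2 times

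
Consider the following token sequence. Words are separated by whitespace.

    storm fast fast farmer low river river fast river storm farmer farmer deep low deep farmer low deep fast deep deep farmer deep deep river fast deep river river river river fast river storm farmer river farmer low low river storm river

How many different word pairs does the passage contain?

23

42 tokens → 41 bigram windows in total.
Repeated bigrams (each contributes count−1 duplicates):
  river river: 4
  farmer low: 3
  river fast: 3
  river storm: 3
  deep deep: 2
  deep farmer: 2
  deep river: 2
  farmer deep: 2
  … (5 more repeated)
18 duplicate windows → 41 − 18 = 23 distinct.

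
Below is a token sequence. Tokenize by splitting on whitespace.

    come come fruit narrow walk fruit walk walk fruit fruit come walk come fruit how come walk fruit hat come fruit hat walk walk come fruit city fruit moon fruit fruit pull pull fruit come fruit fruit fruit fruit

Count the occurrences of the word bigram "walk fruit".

3

Scanning the 38 overlapping bigram windows for "walk fruit":
  position 5–6: walk fruit
  position 8–9: walk fruit
  position 17–18: walk fruit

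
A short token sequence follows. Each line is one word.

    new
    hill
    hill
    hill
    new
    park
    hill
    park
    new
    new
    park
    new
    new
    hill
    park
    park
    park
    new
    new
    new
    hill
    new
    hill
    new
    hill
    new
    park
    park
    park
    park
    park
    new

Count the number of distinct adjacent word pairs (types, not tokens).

32 tokens → 31 bigram windows in total.
Repeated bigrams (each contributes count−1 duplicates):
  park park: 6
  new hill: 5
  hill new: 4
  new new: 4
  park new: 4
  new park: 3
  hill hill: 2
  hill park: 2
22 duplicate windows → 31 − 22 = 9 distinct.

9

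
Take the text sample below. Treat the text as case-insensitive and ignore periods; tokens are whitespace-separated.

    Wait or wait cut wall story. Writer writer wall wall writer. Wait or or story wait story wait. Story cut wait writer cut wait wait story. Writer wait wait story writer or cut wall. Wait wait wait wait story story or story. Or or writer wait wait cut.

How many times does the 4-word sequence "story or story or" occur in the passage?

1

Scanning the 45 overlapping 4-gram windows for "story or story or":
  position 40–43: story or story or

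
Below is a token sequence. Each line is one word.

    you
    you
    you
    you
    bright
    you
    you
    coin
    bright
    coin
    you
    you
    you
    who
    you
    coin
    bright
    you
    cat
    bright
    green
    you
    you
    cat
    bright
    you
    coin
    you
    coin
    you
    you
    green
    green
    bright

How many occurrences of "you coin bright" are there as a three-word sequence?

Scanning the 32 overlapping trigram windows for "you coin bright":
  position 7–9: you coin bright
  position 15–17: you coin bright

2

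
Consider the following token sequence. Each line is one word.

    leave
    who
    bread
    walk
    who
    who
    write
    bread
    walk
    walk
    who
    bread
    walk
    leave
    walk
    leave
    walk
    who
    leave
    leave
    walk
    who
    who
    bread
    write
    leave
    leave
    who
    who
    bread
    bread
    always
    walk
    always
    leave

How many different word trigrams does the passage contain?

35 tokens → 33 trigram windows in total.
Repeated trigrams (each contributes count−1 duplicates):
  leave walk who: 2
  walk leave walk: 2
  walk who who: 2
  who bread walk: 2
  who who bread: 2
5 duplicate windows → 33 − 5 = 28 distinct.

28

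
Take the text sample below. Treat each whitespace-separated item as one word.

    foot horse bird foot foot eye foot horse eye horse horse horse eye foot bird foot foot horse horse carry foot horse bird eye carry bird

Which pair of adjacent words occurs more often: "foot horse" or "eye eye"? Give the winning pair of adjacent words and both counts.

"foot horse": 4 occurrences
"eye eye": 0 occurrences

"foot horse" (4 vs 0)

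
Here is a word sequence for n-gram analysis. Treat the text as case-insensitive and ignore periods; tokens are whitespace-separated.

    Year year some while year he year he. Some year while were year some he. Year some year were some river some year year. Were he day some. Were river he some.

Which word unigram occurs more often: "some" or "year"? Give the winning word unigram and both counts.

"some": 8 occurrences
"year": 10 occurrences

"year" (10 vs 8)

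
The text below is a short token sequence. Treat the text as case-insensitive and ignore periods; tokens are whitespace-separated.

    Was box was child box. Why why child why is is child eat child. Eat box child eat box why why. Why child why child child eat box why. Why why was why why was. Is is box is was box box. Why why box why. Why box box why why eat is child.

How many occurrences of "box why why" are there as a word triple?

Scanning the 52 overlapping trigram windows for "box why why":
  position 5–7: box why why
  position 19–21: box why why
  position 28–30: box why why
  position 42–44: box why why
  position 45–47: box why why
  position 49–51: box why why

6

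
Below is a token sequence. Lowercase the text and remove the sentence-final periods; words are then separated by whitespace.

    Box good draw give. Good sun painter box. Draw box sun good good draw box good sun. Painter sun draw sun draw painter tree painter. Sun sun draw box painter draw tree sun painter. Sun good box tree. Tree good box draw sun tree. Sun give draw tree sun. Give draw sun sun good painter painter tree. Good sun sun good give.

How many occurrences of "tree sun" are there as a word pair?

3

Scanning the 61 overlapping bigram windows for "tree sun":
  position 32–33: tree sun
  position 44–45: tree sun
  position 48–49: tree sun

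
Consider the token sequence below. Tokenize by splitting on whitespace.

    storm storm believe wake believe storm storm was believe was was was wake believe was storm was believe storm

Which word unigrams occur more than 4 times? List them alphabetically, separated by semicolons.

believe; storm; was

Unigram counts meeting the condition (more than 4 times):
  believe: 5
  storm: 6
  was: 6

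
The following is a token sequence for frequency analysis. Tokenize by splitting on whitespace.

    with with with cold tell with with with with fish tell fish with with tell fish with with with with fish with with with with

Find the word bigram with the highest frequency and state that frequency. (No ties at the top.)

"with with", 12 times

Bigram frequencies (highest first):
  with with: 12
  fish with: 3
  with fish: 2
  tell fish: 2
  with cold: 1
  cold tell: 1
  … (3 more, each ≤ 1)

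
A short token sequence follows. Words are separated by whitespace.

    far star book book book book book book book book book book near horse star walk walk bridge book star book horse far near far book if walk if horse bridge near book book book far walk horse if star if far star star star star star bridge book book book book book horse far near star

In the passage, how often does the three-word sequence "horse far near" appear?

Scanning the 55 overlapping trigram windows for "horse far near":
  position 22–24: horse far near
  position 54–56: horse far near

2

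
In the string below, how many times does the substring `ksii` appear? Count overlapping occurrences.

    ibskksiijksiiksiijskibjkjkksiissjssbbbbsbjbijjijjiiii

Sliding a length-4 window over the 53 characters (50 positions):
  position 5–8: ksii
  position 10–13: ksii
  position 14–17: ksii
  position 27–30: ksii

4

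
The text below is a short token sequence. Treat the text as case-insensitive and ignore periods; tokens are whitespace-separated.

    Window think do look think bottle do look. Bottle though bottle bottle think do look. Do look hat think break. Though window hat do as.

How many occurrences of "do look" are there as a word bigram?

Scanning the 24 overlapping bigram windows for "do look":
  position 3–4: do look
  position 7–8: do look
  position 14–15: do look
  position 16–17: do look

4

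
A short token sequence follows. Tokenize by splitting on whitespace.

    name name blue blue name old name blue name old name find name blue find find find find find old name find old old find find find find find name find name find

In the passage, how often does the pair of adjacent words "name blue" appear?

Scanning the 32 overlapping bigram windows for "name blue":
  position 2–3: name blue
  position 7–8: name blue
  position 13–14: name blue

3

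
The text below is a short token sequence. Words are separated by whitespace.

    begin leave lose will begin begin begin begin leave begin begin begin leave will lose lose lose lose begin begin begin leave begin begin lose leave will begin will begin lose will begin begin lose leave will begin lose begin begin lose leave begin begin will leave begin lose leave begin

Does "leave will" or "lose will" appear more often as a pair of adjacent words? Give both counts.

"leave will": 3 occurrences
"lose will": 2 occurrences

"leave will" (3 vs 2)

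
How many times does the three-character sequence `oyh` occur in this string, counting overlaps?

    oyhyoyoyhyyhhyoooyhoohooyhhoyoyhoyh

6

Sliding a length-3 window over the 35 characters (33 positions):
  position 1–3: oyh
  position 7–9: oyh
  position 17–19: oyh
  position 24–26: oyh
  position 30–32: oyh
  position 33–35: oyh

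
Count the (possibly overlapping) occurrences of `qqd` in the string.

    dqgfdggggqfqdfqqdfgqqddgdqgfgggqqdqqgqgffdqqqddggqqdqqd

Sliding a length-3 window over the 55 characters (53 positions):
  position 15–17: qqd
  position 20–22: qqd
  position 32–34: qqd
  position 44–46: qqd
  position 50–52: qqd
  position 53–55: qqd

6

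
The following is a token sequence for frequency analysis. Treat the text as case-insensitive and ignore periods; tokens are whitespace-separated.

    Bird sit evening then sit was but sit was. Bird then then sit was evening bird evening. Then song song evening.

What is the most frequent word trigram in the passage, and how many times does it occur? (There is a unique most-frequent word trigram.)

Trigram frequencies (highest first):
  then sit was: 2
  bird sit evening: 1
  sit evening then: 1
  evening then sit: 1
  sit was but: 1
  was but sit: 1
  … (12 more, each ≤ 1)

"then sit was", 2 times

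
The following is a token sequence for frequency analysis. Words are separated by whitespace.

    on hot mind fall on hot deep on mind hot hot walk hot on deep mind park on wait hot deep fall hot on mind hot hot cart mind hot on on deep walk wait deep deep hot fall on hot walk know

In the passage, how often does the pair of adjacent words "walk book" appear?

0

Scanning the 42 overlapping bigram windows for "walk book":
  (none found)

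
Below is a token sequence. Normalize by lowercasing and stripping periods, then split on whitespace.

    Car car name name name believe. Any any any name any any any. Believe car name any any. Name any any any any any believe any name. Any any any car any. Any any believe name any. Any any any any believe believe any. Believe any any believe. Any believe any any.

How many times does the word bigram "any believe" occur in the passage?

Scanning the 51 overlapping bigram windows for "any believe":
  position 13–14: any believe
  position 24–25: any believe
  position 34–35: any believe
  position 41–42: any believe
  position 44–45: any believe
  position 47–48: any believe
  position 49–50: any believe

7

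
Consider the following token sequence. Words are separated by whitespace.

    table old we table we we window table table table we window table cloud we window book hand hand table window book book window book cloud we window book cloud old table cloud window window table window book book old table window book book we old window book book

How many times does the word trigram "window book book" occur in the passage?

Scanning the 47 overlapping trigram windows for "window book book":
  position 21–23: window book book
  position 37–39: window book book
  position 42–44: window book book
  position 47–49: window book book

4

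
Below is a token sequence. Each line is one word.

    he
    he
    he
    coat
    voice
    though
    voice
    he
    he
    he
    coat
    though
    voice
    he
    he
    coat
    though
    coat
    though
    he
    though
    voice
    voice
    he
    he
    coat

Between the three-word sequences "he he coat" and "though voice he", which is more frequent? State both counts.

"he he coat": 4 occurrences
"though voice he": 2 occurrences

"he he coat" (4 vs 2)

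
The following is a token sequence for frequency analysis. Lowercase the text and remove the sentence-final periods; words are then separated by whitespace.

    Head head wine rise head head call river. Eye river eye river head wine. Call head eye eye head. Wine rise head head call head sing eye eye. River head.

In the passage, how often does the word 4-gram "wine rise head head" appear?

Scanning the 27 overlapping 4-gram windows for "wine rise head head":
  position 3–6: wine rise head head
  position 20–23: wine rise head head

2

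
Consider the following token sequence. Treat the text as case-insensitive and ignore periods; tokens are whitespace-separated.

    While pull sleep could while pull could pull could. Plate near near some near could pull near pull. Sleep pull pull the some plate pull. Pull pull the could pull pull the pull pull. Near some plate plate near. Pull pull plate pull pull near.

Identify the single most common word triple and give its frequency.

"pull pull the", 3 times

Trigram frequencies (highest first):
  pull pull the: 3
  plate pull pull: 2
  pull pull near: 2
  while pull sleep: 1
  pull sleep could: 1
  sleep could while: 1
  … (33 more, each ≤ 1)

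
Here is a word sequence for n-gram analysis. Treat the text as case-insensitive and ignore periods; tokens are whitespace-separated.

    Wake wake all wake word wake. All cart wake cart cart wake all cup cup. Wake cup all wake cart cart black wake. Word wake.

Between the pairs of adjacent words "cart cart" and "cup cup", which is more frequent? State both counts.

"cart cart" (2 vs 1)

"cart cart": 2 occurrences
"cup cup": 1 occurrence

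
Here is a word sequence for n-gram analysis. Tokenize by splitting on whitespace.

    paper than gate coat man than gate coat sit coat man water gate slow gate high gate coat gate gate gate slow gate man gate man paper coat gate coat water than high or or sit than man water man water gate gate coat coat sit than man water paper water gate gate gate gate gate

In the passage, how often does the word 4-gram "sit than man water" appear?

2

Scanning the 53 overlapping 4-gram windows for "sit than man water":
  position 36–39: sit than man water
  position 46–49: sit than man water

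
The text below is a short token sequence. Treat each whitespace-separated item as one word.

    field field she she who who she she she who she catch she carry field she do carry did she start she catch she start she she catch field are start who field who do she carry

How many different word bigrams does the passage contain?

37 tokens → 36 bigram windows in total.
Repeated bigrams (each contributes count−1 duplicates):
  she she: 4
  she catch: 3
  catch she: 2
  field she: 2
  she carry: 2
  she start: 2
  she who: 2
  start she: 2
  … (1 more repeated)
12 duplicate windows → 36 − 12 = 24 distinct.

24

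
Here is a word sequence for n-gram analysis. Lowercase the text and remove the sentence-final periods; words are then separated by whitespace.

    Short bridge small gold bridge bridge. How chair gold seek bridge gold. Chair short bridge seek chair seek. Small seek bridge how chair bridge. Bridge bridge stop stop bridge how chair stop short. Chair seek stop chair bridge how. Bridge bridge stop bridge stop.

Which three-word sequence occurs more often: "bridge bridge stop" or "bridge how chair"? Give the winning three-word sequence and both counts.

"bridge bridge stop": 2 occurrences
"bridge how chair": 3 occurrences

"bridge how chair" (3 vs 2)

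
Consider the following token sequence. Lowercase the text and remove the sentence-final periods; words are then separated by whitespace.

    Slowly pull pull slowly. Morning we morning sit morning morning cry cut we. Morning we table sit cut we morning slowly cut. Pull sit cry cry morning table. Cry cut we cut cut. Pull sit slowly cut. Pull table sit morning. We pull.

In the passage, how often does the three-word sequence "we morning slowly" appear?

Scanning the 41 overlapping trigram windows for "we morning slowly":
  position 19–21: we morning slowly

1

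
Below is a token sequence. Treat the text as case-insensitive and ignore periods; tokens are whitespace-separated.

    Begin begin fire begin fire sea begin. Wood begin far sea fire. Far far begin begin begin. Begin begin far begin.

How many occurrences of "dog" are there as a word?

Scanning the 21 tokens for "dog":
  (none found)

0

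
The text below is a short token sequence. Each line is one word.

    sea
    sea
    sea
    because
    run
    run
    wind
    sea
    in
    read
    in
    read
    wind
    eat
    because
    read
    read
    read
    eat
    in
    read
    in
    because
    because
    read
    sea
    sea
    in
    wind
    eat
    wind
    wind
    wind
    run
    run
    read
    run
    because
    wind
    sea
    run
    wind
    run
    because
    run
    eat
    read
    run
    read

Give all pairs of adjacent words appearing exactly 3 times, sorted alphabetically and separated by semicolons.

in read; sea sea

Bigram counts meeting the condition (exactly 3 times):
  in read: 3
  sea sea: 3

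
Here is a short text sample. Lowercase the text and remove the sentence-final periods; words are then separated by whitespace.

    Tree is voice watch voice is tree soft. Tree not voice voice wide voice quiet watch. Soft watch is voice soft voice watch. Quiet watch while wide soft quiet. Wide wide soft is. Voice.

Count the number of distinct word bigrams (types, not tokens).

34 tokens → 33 bigram windows in total.
Repeated bigrams (each contributes count−1 duplicates):
  is voice: 3
  quiet watch: 2
  voice watch: 2
  wide soft: 2
5 duplicate windows → 33 − 5 = 28 distinct.

28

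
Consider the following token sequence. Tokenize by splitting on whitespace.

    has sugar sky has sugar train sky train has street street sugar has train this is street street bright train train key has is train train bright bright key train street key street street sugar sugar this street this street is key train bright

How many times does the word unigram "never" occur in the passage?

Scanning the 44 tokens for "never":
  (none found)

0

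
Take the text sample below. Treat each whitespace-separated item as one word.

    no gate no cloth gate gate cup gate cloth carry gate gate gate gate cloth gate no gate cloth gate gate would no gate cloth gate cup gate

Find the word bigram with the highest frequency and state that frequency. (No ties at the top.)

"gate gate", 5 times

Bigram frequencies (highest first):
  gate gate: 5
  cloth gate: 4
  gate cloth: 4
  no gate: 3
  gate no: 2
  gate cup: 2
  … (6 more, each ≤ 2)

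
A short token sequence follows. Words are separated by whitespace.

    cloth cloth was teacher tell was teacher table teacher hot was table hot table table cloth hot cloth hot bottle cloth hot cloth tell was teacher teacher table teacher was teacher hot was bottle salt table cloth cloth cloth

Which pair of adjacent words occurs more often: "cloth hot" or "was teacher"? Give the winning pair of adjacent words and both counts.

"cloth hot": 3 occurrences
"was teacher": 4 occurrences

"was teacher" (4 vs 3)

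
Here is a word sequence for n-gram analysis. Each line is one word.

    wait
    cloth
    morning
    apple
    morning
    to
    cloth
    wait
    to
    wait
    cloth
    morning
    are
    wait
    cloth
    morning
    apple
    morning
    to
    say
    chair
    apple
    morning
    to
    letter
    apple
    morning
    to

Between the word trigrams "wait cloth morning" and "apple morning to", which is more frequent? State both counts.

"apple morning to" (4 vs 3)

"wait cloth morning": 3 occurrences
"apple morning to": 4 occurrences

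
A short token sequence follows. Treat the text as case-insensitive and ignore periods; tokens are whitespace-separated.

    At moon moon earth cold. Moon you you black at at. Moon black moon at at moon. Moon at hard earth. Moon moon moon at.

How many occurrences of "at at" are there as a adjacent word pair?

Scanning the 24 overlapping bigram windows for "at at":
  position 10–11: at at
  position 15–16: at at

2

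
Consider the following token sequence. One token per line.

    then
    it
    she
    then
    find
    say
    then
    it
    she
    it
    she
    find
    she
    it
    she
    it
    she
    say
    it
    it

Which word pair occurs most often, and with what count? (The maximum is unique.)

Bigram frequencies (highest first):
  it she: 5
  she it: 3
  then it: 2
  she then: 1
  then find: 1
  find say: 1
  … (6 more, each ≤ 1)

"it she", 5 times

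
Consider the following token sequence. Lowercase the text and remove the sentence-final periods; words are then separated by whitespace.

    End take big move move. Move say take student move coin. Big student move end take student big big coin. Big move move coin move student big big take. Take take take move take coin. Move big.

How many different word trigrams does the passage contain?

32

37 tokens → 35 trigram windows in total.
Repeated trigrams (each contributes count−1 duplicates):
  big move move: 2
  student big big: 2
  take take take: 2
3 duplicate windows → 35 − 3 = 32 distinct.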